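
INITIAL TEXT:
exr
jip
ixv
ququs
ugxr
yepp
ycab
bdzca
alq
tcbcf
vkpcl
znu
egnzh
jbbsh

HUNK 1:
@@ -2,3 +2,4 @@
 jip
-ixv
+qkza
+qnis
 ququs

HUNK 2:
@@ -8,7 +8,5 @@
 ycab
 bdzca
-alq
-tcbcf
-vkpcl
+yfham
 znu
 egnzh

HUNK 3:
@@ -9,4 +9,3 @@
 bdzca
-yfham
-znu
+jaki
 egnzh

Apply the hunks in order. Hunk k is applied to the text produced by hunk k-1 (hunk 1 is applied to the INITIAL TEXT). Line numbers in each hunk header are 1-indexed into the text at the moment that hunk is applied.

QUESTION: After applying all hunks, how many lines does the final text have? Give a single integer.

Hunk 1: at line 2 remove [ixv] add [qkza,qnis] -> 15 lines: exr jip qkza qnis ququs ugxr yepp ycab bdzca alq tcbcf vkpcl znu egnzh jbbsh
Hunk 2: at line 8 remove [alq,tcbcf,vkpcl] add [yfham] -> 13 lines: exr jip qkza qnis ququs ugxr yepp ycab bdzca yfham znu egnzh jbbsh
Hunk 3: at line 9 remove [yfham,znu] add [jaki] -> 12 lines: exr jip qkza qnis ququs ugxr yepp ycab bdzca jaki egnzh jbbsh
Final line count: 12

Answer: 12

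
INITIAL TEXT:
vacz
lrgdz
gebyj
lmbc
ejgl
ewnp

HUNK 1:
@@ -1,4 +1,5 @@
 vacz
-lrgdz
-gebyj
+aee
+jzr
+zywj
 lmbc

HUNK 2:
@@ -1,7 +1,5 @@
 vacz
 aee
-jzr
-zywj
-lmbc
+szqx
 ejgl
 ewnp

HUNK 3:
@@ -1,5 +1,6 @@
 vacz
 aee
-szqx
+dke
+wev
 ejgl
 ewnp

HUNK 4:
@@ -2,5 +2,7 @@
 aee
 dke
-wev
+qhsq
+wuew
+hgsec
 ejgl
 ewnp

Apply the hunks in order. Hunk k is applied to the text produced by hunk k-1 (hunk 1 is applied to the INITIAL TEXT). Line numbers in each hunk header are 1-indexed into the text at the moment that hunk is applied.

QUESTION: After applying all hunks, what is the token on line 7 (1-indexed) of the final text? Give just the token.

Hunk 1: at line 1 remove [lrgdz,gebyj] add [aee,jzr,zywj] -> 7 lines: vacz aee jzr zywj lmbc ejgl ewnp
Hunk 2: at line 1 remove [jzr,zywj,lmbc] add [szqx] -> 5 lines: vacz aee szqx ejgl ewnp
Hunk 3: at line 1 remove [szqx] add [dke,wev] -> 6 lines: vacz aee dke wev ejgl ewnp
Hunk 4: at line 2 remove [wev] add [qhsq,wuew,hgsec] -> 8 lines: vacz aee dke qhsq wuew hgsec ejgl ewnp
Final line 7: ejgl

Answer: ejgl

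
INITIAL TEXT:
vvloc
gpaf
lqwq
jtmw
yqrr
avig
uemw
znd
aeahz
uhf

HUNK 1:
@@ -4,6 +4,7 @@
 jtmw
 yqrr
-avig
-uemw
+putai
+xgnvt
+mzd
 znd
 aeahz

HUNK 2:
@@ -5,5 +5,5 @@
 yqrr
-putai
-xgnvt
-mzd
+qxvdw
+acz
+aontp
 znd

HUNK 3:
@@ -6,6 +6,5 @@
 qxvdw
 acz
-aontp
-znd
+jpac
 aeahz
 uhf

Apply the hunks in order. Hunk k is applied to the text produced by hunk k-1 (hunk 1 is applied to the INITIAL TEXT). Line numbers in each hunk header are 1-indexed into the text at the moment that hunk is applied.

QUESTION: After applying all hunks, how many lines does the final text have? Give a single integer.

Answer: 10

Derivation:
Hunk 1: at line 4 remove [avig,uemw] add [putai,xgnvt,mzd] -> 11 lines: vvloc gpaf lqwq jtmw yqrr putai xgnvt mzd znd aeahz uhf
Hunk 2: at line 5 remove [putai,xgnvt,mzd] add [qxvdw,acz,aontp] -> 11 lines: vvloc gpaf lqwq jtmw yqrr qxvdw acz aontp znd aeahz uhf
Hunk 3: at line 6 remove [aontp,znd] add [jpac] -> 10 lines: vvloc gpaf lqwq jtmw yqrr qxvdw acz jpac aeahz uhf
Final line count: 10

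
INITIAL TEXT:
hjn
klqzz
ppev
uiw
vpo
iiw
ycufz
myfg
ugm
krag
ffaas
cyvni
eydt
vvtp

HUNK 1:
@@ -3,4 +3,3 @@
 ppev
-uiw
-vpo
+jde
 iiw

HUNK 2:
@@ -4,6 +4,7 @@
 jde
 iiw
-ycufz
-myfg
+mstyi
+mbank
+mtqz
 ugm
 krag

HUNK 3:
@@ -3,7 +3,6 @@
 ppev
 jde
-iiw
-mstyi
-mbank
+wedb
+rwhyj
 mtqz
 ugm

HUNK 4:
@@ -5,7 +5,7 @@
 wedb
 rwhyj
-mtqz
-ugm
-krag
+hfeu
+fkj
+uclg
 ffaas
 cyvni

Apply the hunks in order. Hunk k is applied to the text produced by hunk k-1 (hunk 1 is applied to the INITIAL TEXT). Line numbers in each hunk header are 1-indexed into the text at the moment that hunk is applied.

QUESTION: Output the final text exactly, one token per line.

Hunk 1: at line 3 remove [uiw,vpo] add [jde] -> 13 lines: hjn klqzz ppev jde iiw ycufz myfg ugm krag ffaas cyvni eydt vvtp
Hunk 2: at line 4 remove [ycufz,myfg] add [mstyi,mbank,mtqz] -> 14 lines: hjn klqzz ppev jde iiw mstyi mbank mtqz ugm krag ffaas cyvni eydt vvtp
Hunk 3: at line 3 remove [iiw,mstyi,mbank] add [wedb,rwhyj] -> 13 lines: hjn klqzz ppev jde wedb rwhyj mtqz ugm krag ffaas cyvni eydt vvtp
Hunk 4: at line 5 remove [mtqz,ugm,krag] add [hfeu,fkj,uclg] -> 13 lines: hjn klqzz ppev jde wedb rwhyj hfeu fkj uclg ffaas cyvni eydt vvtp

Answer: hjn
klqzz
ppev
jde
wedb
rwhyj
hfeu
fkj
uclg
ffaas
cyvni
eydt
vvtp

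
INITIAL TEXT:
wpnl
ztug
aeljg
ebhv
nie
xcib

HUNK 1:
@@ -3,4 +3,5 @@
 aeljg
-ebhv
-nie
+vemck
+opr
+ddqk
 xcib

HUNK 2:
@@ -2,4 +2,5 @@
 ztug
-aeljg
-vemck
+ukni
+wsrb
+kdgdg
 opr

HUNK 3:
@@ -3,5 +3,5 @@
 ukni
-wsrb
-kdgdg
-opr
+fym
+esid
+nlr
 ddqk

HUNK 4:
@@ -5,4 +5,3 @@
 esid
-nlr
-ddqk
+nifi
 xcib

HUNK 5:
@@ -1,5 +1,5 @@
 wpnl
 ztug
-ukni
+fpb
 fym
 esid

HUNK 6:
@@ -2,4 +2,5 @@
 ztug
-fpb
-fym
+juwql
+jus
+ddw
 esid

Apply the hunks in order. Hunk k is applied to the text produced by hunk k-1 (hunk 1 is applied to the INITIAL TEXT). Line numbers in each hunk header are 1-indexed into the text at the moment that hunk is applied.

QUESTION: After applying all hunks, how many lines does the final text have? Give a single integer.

Answer: 8

Derivation:
Hunk 1: at line 3 remove [ebhv,nie] add [vemck,opr,ddqk] -> 7 lines: wpnl ztug aeljg vemck opr ddqk xcib
Hunk 2: at line 2 remove [aeljg,vemck] add [ukni,wsrb,kdgdg] -> 8 lines: wpnl ztug ukni wsrb kdgdg opr ddqk xcib
Hunk 3: at line 3 remove [wsrb,kdgdg,opr] add [fym,esid,nlr] -> 8 lines: wpnl ztug ukni fym esid nlr ddqk xcib
Hunk 4: at line 5 remove [nlr,ddqk] add [nifi] -> 7 lines: wpnl ztug ukni fym esid nifi xcib
Hunk 5: at line 1 remove [ukni] add [fpb] -> 7 lines: wpnl ztug fpb fym esid nifi xcib
Hunk 6: at line 2 remove [fpb,fym] add [juwql,jus,ddw] -> 8 lines: wpnl ztug juwql jus ddw esid nifi xcib
Final line count: 8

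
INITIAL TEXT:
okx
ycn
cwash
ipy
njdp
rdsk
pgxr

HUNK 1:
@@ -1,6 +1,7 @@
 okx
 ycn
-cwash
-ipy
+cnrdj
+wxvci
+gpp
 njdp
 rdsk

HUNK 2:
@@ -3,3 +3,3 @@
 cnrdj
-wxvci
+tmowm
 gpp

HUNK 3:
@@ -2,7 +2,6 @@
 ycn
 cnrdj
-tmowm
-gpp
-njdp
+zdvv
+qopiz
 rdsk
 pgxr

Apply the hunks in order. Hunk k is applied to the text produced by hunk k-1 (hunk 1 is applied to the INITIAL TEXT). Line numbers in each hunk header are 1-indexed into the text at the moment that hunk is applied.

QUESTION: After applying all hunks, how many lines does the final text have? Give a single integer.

Hunk 1: at line 1 remove [cwash,ipy] add [cnrdj,wxvci,gpp] -> 8 lines: okx ycn cnrdj wxvci gpp njdp rdsk pgxr
Hunk 2: at line 3 remove [wxvci] add [tmowm] -> 8 lines: okx ycn cnrdj tmowm gpp njdp rdsk pgxr
Hunk 3: at line 2 remove [tmowm,gpp,njdp] add [zdvv,qopiz] -> 7 lines: okx ycn cnrdj zdvv qopiz rdsk pgxr
Final line count: 7

Answer: 7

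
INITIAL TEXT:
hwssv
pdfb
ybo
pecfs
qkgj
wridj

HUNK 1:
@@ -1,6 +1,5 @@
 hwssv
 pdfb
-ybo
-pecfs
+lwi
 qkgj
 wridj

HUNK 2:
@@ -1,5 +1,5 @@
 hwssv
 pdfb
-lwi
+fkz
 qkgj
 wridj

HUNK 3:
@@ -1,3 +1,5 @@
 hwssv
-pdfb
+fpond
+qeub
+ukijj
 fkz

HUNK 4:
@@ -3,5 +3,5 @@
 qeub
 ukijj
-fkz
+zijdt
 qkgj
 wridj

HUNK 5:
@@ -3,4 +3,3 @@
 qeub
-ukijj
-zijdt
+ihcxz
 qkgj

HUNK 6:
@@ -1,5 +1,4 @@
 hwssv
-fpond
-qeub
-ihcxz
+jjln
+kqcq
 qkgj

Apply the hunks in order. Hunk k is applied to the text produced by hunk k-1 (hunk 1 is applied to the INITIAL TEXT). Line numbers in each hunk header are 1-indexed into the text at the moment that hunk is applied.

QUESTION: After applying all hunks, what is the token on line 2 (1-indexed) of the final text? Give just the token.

Hunk 1: at line 1 remove [ybo,pecfs] add [lwi] -> 5 lines: hwssv pdfb lwi qkgj wridj
Hunk 2: at line 1 remove [lwi] add [fkz] -> 5 lines: hwssv pdfb fkz qkgj wridj
Hunk 3: at line 1 remove [pdfb] add [fpond,qeub,ukijj] -> 7 lines: hwssv fpond qeub ukijj fkz qkgj wridj
Hunk 4: at line 3 remove [fkz] add [zijdt] -> 7 lines: hwssv fpond qeub ukijj zijdt qkgj wridj
Hunk 5: at line 3 remove [ukijj,zijdt] add [ihcxz] -> 6 lines: hwssv fpond qeub ihcxz qkgj wridj
Hunk 6: at line 1 remove [fpond,qeub,ihcxz] add [jjln,kqcq] -> 5 lines: hwssv jjln kqcq qkgj wridj
Final line 2: jjln

Answer: jjln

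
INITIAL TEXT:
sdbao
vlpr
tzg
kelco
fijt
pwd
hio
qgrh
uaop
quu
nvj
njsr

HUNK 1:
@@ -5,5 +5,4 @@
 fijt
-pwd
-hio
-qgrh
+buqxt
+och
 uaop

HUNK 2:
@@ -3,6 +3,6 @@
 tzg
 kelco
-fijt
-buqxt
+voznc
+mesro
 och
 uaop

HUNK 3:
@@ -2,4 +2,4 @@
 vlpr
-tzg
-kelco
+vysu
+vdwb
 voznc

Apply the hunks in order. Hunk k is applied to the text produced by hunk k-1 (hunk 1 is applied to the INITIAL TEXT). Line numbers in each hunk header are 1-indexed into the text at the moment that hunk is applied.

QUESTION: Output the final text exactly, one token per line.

Hunk 1: at line 5 remove [pwd,hio,qgrh] add [buqxt,och] -> 11 lines: sdbao vlpr tzg kelco fijt buqxt och uaop quu nvj njsr
Hunk 2: at line 3 remove [fijt,buqxt] add [voznc,mesro] -> 11 lines: sdbao vlpr tzg kelco voznc mesro och uaop quu nvj njsr
Hunk 3: at line 2 remove [tzg,kelco] add [vysu,vdwb] -> 11 lines: sdbao vlpr vysu vdwb voznc mesro och uaop quu nvj njsr

Answer: sdbao
vlpr
vysu
vdwb
voznc
mesro
och
uaop
quu
nvj
njsr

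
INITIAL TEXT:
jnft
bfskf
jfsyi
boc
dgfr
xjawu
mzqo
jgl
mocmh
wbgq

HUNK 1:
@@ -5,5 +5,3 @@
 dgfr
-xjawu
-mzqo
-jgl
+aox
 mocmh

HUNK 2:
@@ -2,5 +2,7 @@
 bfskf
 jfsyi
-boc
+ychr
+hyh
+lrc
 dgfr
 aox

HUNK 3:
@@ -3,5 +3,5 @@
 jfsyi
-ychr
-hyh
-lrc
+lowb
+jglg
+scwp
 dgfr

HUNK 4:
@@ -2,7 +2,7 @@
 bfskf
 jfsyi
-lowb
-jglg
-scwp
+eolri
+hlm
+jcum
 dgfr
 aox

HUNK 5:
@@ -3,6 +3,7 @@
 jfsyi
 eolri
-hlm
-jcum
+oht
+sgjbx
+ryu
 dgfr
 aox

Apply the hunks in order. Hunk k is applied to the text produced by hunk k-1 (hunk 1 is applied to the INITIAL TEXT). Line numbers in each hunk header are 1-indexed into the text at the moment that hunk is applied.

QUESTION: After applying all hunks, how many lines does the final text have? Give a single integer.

Answer: 11

Derivation:
Hunk 1: at line 5 remove [xjawu,mzqo,jgl] add [aox] -> 8 lines: jnft bfskf jfsyi boc dgfr aox mocmh wbgq
Hunk 2: at line 2 remove [boc] add [ychr,hyh,lrc] -> 10 lines: jnft bfskf jfsyi ychr hyh lrc dgfr aox mocmh wbgq
Hunk 3: at line 3 remove [ychr,hyh,lrc] add [lowb,jglg,scwp] -> 10 lines: jnft bfskf jfsyi lowb jglg scwp dgfr aox mocmh wbgq
Hunk 4: at line 2 remove [lowb,jglg,scwp] add [eolri,hlm,jcum] -> 10 lines: jnft bfskf jfsyi eolri hlm jcum dgfr aox mocmh wbgq
Hunk 5: at line 3 remove [hlm,jcum] add [oht,sgjbx,ryu] -> 11 lines: jnft bfskf jfsyi eolri oht sgjbx ryu dgfr aox mocmh wbgq
Final line count: 11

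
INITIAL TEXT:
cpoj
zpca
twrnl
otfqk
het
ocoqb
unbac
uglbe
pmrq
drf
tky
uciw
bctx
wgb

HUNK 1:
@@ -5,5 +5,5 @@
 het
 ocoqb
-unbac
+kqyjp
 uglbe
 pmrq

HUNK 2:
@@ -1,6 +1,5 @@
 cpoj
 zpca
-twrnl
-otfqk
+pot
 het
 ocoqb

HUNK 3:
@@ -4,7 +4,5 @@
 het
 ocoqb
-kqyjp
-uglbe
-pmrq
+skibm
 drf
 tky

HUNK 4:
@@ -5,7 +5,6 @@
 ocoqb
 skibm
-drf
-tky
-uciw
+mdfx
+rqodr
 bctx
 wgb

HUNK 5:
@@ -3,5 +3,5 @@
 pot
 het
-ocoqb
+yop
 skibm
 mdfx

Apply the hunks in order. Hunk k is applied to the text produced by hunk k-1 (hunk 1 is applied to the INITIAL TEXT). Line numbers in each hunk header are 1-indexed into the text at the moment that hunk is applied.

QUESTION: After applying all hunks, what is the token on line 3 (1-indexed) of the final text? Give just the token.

Hunk 1: at line 5 remove [unbac] add [kqyjp] -> 14 lines: cpoj zpca twrnl otfqk het ocoqb kqyjp uglbe pmrq drf tky uciw bctx wgb
Hunk 2: at line 1 remove [twrnl,otfqk] add [pot] -> 13 lines: cpoj zpca pot het ocoqb kqyjp uglbe pmrq drf tky uciw bctx wgb
Hunk 3: at line 4 remove [kqyjp,uglbe,pmrq] add [skibm] -> 11 lines: cpoj zpca pot het ocoqb skibm drf tky uciw bctx wgb
Hunk 4: at line 5 remove [drf,tky,uciw] add [mdfx,rqodr] -> 10 lines: cpoj zpca pot het ocoqb skibm mdfx rqodr bctx wgb
Hunk 5: at line 3 remove [ocoqb] add [yop] -> 10 lines: cpoj zpca pot het yop skibm mdfx rqodr bctx wgb
Final line 3: pot

Answer: pot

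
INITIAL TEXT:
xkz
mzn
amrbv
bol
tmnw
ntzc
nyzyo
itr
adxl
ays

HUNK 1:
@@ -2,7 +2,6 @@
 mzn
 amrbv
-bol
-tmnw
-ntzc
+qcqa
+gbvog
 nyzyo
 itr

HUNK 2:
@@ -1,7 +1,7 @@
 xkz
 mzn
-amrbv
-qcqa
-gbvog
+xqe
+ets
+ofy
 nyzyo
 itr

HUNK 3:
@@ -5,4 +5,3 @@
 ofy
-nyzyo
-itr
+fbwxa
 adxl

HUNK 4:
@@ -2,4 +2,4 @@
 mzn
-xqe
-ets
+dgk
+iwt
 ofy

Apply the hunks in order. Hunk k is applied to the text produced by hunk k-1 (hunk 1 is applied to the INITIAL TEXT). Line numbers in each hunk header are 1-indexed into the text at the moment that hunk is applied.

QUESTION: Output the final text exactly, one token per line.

Hunk 1: at line 2 remove [bol,tmnw,ntzc] add [qcqa,gbvog] -> 9 lines: xkz mzn amrbv qcqa gbvog nyzyo itr adxl ays
Hunk 2: at line 1 remove [amrbv,qcqa,gbvog] add [xqe,ets,ofy] -> 9 lines: xkz mzn xqe ets ofy nyzyo itr adxl ays
Hunk 3: at line 5 remove [nyzyo,itr] add [fbwxa] -> 8 lines: xkz mzn xqe ets ofy fbwxa adxl ays
Hunk 4: at line 2 remove [xqe,ets] add [dgk,iwt] -> 8 lines: xkz mzn dgk iwt ofy fbwxa adxl ays

Answer: xkz
mzn
dgk
iwt
ofy
fbwxa
adxl
ays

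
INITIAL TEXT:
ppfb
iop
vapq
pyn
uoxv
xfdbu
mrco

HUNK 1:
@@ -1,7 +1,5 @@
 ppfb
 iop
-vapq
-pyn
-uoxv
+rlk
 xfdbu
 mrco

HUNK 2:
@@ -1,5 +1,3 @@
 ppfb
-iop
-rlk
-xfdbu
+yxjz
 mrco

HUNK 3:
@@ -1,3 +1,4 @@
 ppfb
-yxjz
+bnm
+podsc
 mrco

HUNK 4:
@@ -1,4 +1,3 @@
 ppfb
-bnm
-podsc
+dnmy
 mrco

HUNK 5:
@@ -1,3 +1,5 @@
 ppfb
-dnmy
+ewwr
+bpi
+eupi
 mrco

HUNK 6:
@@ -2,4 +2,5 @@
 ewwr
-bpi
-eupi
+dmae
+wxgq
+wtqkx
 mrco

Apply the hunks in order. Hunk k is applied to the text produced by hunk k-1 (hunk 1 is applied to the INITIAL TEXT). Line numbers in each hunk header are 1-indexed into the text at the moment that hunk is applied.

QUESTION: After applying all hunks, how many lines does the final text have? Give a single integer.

Hunk 1: at line 1 remove [vapq,pyn,uoxv] add [rlk] -> 5 lines: ppfb iop rlk xfdbu mrco
Hunk 2: at line 1 remove [iop,rlk,xfdbu] add [yxjz] -> 3 lines: ppfb yxjz mrco
Hunk 3: at line 1 remove [yxjz] add [bnm,podsc] -> 4 lines: ppfb bnm podsc mrco
Hunk 4: at line 1 remove [bnm,podsc] add [dnmy] -> 3 lines: ppfb dnmy mrco
Hunk 5: at line 1 remove [dnmy] add [ewwr,bpi,eupi] -> 5 lines: ppfb ewwr bpi eupi mrco
Hunk 6: at line 2 remove [bpi,eupi] add [dmae,wxgq,wtqkx] -> 6 lines: ppfb ewwr dmae wxgq wtqkx mrco
Final line count: 6

Answer: 6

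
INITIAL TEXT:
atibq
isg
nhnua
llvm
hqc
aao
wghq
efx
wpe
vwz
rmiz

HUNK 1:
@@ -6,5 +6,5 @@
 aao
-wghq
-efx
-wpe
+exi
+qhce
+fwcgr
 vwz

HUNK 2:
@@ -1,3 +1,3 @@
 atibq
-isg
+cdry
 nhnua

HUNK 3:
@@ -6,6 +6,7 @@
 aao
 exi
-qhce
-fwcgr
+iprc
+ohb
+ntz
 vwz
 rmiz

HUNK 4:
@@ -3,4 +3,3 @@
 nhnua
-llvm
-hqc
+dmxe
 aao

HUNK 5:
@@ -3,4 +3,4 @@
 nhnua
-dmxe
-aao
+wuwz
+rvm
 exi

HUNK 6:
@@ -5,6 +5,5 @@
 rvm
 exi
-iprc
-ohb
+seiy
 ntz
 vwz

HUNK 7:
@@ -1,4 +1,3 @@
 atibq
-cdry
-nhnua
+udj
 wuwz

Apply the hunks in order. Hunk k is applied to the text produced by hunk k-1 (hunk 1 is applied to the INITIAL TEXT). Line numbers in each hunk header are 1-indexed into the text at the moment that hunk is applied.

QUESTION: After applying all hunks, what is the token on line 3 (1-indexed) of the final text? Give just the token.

Hunk 1: at line 6 remove [wghq,efx,wpe] add [exi,qhce,fwcgr] -> 11 lines: atibq isg nhnua llvm hqc aao exi qhce fwcgr vwz rmiz
Hunk 2: at line 1 remove [isg] add [cdry] -> 11 lines: atibq cdry nhnua llvm hqc aao exi qhce fwcgr vwz rmiz
Hunk 3: at line 6 remove [qhce,fwcgr] add [iprc,ohb,ntz] -> 12 lines: atibq cdry nhnua llvm hqc aao exi iprc ohb ntz vwz rmiz
Hunk 4: at line 3 remove [llvm,hqc] add [dmxe] -> 11 lines: atibq cdry nhnua dmxe aao exi iprc ohb ntz vwz rmiz
Hunk 5: at line 3 remove [dmxe,aao] add [wuwz,rvm] -> 11 lines: atibq cdry nhnua wuwz rvm exi iprc ohb ntz vwz rmiz
Hunk 6: at line 5 remove [iprc,ohb] add [seiy] -> 10 lines: atibq cdry nhnua wuwz rvm exi seiy ntz vwz rmiz
Hunk 7: at line 1 remove [cdry,nhnua] add [udj] -> 9 lines: atibq udj wuwz rvm exi seiy ntz vwz rmiz
Final line 3: wuwz

Answer: wuwz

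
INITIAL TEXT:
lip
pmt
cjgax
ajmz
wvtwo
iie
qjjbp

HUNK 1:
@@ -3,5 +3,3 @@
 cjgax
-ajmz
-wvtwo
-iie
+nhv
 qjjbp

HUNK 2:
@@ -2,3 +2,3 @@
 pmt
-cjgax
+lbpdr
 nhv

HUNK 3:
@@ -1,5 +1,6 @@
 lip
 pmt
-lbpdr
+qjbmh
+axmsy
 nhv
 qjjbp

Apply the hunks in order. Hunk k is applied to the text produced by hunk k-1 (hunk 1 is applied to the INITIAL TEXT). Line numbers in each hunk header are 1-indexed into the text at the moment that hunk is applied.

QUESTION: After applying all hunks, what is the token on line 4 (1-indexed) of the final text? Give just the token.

Answer: axmsy

Derivation:
Hunk 1: at line 3 remove [ajmz,wvtwo,iie] add [nhv] -> 5 lines: lip pmt cjgax nhv qjjbp
Hunk 2: at line 2 remove [cjgax] add [lbpdr] -> 5 lines: lip pmt lbpdr nhv qjjbp
Hunk 3: at line 1 remove [lbpdr] add [qjbmh,axmsy] -> 6 lines: lip pmt qjbmh axmsy nhv qjjbp
Final line 4: axmsy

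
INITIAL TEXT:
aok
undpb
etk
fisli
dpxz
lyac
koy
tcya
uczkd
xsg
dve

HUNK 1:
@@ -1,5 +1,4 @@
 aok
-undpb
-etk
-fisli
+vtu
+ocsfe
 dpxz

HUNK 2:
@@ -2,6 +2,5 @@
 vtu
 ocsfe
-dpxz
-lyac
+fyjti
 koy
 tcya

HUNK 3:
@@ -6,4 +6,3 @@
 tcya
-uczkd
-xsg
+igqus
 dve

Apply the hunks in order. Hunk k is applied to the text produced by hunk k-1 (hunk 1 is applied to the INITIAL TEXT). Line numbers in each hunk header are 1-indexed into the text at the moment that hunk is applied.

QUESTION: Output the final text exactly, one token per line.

Answer: aok
vtu
ocsfe
fyjti
koy
tcya
igqus
dve

Derivation:
Hunk 1: at line 1 remove [undpb,etk,fisli] add [vtu,ocsfe] -> 10 lines: aok vtu ocsfe dpxz lyac koy tcya uczkd xsg dve
Hunk 2: at line 2 remove [dpxz,lyac] add [fyjti] -> 9 lines: aok vtu ocsfe fyjti koy tcya uczkd xsg dve
Hunk 3: at line 6 remove [uczkd,xsg] add [igqus] -> 8 lines: aok vtu ocsfe fyjti koy tcya igqus dve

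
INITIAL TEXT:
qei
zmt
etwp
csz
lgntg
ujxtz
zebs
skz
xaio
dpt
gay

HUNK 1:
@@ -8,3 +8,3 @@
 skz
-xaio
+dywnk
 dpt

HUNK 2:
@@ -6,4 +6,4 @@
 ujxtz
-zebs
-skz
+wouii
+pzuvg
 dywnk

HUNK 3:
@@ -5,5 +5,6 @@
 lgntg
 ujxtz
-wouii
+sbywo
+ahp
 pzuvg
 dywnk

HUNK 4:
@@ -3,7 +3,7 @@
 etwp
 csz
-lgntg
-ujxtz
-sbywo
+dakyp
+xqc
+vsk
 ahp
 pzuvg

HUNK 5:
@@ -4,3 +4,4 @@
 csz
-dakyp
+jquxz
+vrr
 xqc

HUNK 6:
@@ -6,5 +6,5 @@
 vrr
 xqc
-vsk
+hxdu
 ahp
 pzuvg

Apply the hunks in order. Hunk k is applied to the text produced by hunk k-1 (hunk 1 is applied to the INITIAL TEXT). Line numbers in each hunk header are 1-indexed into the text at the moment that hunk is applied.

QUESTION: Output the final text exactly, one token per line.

Hunk 1: at line 8 remove [xaio] add [dywnk] -> 11 lines: qei zmt etwp csz lgntg ujxtz zebs skz dywnk dpt gay
Hunk 2: at line 6 remove [zebs,skz] add [wouii,pzuvg] -> 11 lines: qei zmt etwp csz lgntg ujxtz wouii pzuvg dywnk dpt gay
Hunk 3: at line 5 remove [wouii] add [sbywo,ahp] -> 12 lines: qei zmt etwp csz lgntg ujxtz sbywo ahp pzuvg dywnk dpt gay
Hunk 4: at line 3 remove [lgntg,ujxtz,sbywo] add [dakyp,xqc,vsk] -> 12 lines: qei zmt etwp csz dakyp xqc vsk ahp pzuvg dywnk dpt gay
Hunk 5: at line 4 remove [dakyp] add [jquxz,vrr] -> 13 lines: qei zmt etwp csz jquxz vrr xqc vsk ahp pzuvg dywnk dpt gay
Hunk 6: at line 6 remove [vsk] add [hxdu] -> 13 lines: qei zmt etwp csz jquxz vrr xqc hxdu ahp pzuvg dywnk dpt gay

Answer: qei
zmt
etwp
csz
jquxz
vrr
xqc
hxdu
ahp
pzuvg
dywnk
dpt
gay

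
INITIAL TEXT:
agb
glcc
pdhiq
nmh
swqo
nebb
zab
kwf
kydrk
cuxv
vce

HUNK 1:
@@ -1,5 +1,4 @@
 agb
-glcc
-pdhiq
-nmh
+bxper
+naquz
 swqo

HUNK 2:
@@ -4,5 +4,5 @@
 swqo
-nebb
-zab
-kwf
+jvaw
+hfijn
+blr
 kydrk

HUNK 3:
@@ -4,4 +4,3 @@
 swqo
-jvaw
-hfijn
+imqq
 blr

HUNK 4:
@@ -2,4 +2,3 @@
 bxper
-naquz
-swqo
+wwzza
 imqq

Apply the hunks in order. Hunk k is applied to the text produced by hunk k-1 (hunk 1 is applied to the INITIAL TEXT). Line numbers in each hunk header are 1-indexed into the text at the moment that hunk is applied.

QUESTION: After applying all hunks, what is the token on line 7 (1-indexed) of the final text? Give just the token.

Hunk 1: at line 1 remove [glcc,pdhiq,nmh] add [bxper,naquz] -> 10 lines: agb bxper naquz swqo nebb zab kwf kydrk cuxv vce
Hunk 2: at line 4 remove [nebb,zab,kwf] add [jvaw,hfijn,blr] -> 10 lines: agb bxper naquz swqo jvaw hfijn blr kydrk cuxv vce
Hunk 3: at line 4 remove [jvaw,hfijn] add [imqq] -> 9 lines: agb bxper naquz swqo imqq blr kydrk cuxv vce
Hunk 4: at line 2 remove [naquz,swqo] add [wwzza] -> 8 lines: agb bxper wwzza imqq blr kydrk cuxv vce
Final line 7: cuxv

Answer: cuxv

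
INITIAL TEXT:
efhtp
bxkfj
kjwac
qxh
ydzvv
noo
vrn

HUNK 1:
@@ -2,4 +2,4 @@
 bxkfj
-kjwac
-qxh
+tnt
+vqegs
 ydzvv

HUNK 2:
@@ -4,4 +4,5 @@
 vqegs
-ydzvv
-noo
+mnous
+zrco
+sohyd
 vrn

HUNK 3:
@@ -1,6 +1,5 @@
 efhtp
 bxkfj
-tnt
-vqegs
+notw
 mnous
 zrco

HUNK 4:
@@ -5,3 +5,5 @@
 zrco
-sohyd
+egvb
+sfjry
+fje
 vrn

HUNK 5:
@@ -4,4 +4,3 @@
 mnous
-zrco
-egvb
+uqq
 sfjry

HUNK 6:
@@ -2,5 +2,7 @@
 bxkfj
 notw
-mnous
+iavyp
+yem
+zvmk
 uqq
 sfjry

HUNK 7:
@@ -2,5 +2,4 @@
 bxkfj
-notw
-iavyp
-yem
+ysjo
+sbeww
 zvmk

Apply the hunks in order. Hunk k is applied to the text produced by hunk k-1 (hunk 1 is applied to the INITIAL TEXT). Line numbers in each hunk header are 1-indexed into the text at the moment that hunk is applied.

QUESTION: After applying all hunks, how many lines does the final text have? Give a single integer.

Answer: 9

Derivation:
Hunk 1: at line 2 remove [kjwac,qxh] add [tnt,vqegs] -> 7 lines: efhtp bxkfj tnt vqegs ydzvv noo vrn
Hunk 2: at line 4 remove [ydzvv,noo] add [mnous,zrco,sohyd] -> 8 lines: efhtp bxkfj tnt vqegs mnous zrco sohyd vrn
Hunk 3: at line 1 remove [tnt,vqegs] add [notw] -> 7 lines: efhtp bxkfj notw mnous zrco sohyd vrn
Hunk 4: at line 5 remove [sohyd] add [egvb,sfjry,fje] -> 9 lines: efhtp bxkfj notw mnous zrco egvb sfjry fje vrn
Hunk 5: at line 4 remove [zrco,egvb] add [uqq] -> 8 lines: efhtp bxkfj notw mnous uqq sfjry fje vrn
Hunk 6: at line 2 remove [mnous] add [iavyp,yem,zvmk] -> 10 lines: efhtp bxkfj notw iavyp yem zvmk uqq sfjry fje vrn
Hunk 7: at line 2 remove [notw,iavyp,yem] add [ysjo,sbeww] -> 9 lines: efhtp bxkfj ysjo sbeww zvmk uqq sfjry fje vrn
Final line count: 9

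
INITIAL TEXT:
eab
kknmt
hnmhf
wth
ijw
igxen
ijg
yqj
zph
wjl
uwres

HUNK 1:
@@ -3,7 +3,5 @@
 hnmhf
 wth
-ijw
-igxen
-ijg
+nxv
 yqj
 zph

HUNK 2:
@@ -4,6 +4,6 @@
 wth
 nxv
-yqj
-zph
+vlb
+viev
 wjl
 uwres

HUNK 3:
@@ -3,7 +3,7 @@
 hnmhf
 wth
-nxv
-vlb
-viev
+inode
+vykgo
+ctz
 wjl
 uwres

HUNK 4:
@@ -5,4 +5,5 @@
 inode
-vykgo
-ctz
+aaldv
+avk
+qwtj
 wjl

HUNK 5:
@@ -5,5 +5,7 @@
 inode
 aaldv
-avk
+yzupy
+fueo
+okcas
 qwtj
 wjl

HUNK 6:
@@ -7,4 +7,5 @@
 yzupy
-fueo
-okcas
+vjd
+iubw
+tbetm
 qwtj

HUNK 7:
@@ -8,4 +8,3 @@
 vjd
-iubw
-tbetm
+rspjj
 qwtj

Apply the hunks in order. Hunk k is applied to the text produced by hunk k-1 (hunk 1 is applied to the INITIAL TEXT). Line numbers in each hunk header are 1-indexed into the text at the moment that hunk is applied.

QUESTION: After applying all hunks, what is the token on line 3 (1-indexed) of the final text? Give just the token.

Answer: hnmhf

Derivation:
Hunk 1: at line 3 remove [ijw,igxen,ijg] add [nxv] -> 9 lines: eab kknmt hnmhf wth nxv yqj zph wjl uwres
Hunk 2: at line 4 remove [yqj,zph] add [vlb,viev] -> 9 lines: eab kknmt hnmhf wth nxv vlb viev wjl uwres
Hunk 3: at line 3 remove [nxv,vlb,viev] add [inode,vykgo,ctz] -> 9 lines: eab kknmt hnmhf wth inode vykgo ctz wjl uwres
Hunk 4: at line 5 remove [vykgo,ctz] add [aaldv,avk,qwtj] -> 10 lines: eab kknmt hnmhf wth inode aaldv avk qwtj wjl uwres
Hunk 5: at line 5 remove [avk] add [yzupy,fueo,okcas] -> 12 lines: eab kknmt hnmhf wth inode aaldv yzupy fueo okcas qwtj wjl uwres
Hunk 6: at line 7 remove [fueo,okcas] add [vjd,iubw,tbetm] -> 13 lines: eab kknmt hnmhf wth inode aaldv yzupy vjd iubw tbetm qwtj wjl uwres
Hunk 7: at line 8 remove [iubw,tbetm] add [rspjj] -> 12 lines: eab kknmt hnmhf wth inode aaldv yzupy vjd rspjj qwtj wjl uwres
Final line 3: hnmhf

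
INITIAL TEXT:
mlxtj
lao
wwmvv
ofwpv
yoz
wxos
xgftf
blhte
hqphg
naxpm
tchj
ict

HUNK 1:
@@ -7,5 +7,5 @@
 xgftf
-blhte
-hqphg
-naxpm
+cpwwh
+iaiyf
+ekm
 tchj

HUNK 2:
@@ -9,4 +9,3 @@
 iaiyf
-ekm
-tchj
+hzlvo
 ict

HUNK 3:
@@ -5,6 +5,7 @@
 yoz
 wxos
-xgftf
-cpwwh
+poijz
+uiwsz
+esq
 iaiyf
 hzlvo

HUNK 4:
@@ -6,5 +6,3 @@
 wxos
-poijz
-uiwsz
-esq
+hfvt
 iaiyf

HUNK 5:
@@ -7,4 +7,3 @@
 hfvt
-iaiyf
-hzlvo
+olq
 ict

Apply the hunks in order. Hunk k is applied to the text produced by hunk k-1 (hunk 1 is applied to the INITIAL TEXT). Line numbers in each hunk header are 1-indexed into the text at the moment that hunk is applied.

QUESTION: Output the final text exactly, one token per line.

Answer: mlxtj
lao
wwmvv
ofwpv
yoz
wxos
hfvt
olq
ict

Derivation:
Hunk 1: at line 7 remove [blhte,hqphg,naxpm] add [cpwwh,iaiyf,ekm] -> 12 lines: mlxtj lao wwmvv ofwpv yoz wxos xgftf cpwwh iaiyf ekm tchj ict
Hunk 2: at line 9 remove [ekm,tchj] add [hzlvo] -> 11 lines: mlxtj lao wwmvv ofwpv yoz wxos xgftf cpwwh iaiyf hzlvo ict
Hunk 3: at line 5 remove [xgftf,cpwwh] add [poijz,uiwsz,esq] -> 12 lines: mlxtj lao wwmvv ofwpv yoz wxos poijz uiwsz esq iaiyf hzlvo ict
Hunk 4: at line 6 remove [poijz,uiwsz,esq] add [hfvt] -> 10 lines: mlxtj lao wwmvv ofwpv yoz wxos hfvt iaiyf hzlvo ict
Hunk 5: at line 7 remove [iaiyf,hzlvo] add [olq] -> 9 lines: mlxtj lao wwmvv ofwpv yoz wxos hfvt olq ict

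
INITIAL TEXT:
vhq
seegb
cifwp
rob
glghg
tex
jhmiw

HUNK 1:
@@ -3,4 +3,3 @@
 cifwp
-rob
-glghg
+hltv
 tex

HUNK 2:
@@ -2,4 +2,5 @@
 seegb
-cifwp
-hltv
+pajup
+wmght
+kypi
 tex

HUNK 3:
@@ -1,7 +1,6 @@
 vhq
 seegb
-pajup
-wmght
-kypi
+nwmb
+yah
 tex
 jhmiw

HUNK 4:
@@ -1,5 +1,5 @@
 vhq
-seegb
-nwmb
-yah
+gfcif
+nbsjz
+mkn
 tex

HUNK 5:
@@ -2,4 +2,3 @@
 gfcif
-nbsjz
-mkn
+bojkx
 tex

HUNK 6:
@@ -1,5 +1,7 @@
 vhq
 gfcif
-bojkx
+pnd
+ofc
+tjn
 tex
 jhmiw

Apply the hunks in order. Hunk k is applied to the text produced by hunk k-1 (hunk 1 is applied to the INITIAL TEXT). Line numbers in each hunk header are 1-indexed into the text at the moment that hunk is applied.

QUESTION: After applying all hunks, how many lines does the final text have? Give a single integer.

Answer: 7

Derivation:
Hunk 1: at line 3 remove [rob,glghg] add [hltv] -> 6 lines: vhq seegb cifwp hltv tex jhmiw
Hunk 2: at line 2 remove [cifwp,hltv] add [pajup,wmght,kypi] -> 7 lines: vhq seegb pajup wmght kypi tex jhmiw
Hunk 3: at line 1 remove [pajup,wmght,kypi] add [nwmb,yah] -> 6 lines: vhq seegb nwmb yah tex jhmiw
Hunk 4: at line 1 remove [seegb,nwmb,yah] add [gfcif,nbsjz,mkn] -> 6 lines: vhq gfcif nbsjz mkn tex jhmiw
Hunk 5: at line 2 remove [nbsjz,mkn] add [bojkx] -> 5 lines: vhq gfcif bojkx tex jhmiw
Hunk 6: at line 1 remove [bojkx] add [pnd,ofc,tjn] -> 7 lines: vhq gfcif pnd ofc tjn tex jhmiw
Final line count: 7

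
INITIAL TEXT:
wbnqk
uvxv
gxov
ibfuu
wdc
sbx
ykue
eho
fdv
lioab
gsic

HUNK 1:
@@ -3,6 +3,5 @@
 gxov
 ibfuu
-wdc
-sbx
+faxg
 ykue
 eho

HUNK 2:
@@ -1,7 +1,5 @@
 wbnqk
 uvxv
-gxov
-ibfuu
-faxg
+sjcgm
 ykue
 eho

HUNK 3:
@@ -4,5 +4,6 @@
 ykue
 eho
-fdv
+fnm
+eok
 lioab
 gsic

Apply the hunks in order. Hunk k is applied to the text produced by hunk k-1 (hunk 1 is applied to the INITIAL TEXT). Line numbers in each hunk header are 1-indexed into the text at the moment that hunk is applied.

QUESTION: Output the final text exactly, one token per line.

Hunk 1: at line 3 remove [wdc,sbx] add [faxg] -> 10 lines: wbnqk uvxv gxov ibfuu faxg ykue eho fdv lioab gsic
Hunk 2: at line 1 remove [gxov,ibfuu,faxg] add [sjcgm] -> 8 lines: wbnqk uvxv sjcgm ykue eho fdv lioab gsic
Hunk 3: at line 4 remove [fdv] add [fnm,eok] -> 9 lines: wbnqk uvxv sjcgm ykue eho fnm eok lioab gsic

Answer: wbnqk
uvxv
sjcgm
ykue
eho
fnm
eok
lioab
gsic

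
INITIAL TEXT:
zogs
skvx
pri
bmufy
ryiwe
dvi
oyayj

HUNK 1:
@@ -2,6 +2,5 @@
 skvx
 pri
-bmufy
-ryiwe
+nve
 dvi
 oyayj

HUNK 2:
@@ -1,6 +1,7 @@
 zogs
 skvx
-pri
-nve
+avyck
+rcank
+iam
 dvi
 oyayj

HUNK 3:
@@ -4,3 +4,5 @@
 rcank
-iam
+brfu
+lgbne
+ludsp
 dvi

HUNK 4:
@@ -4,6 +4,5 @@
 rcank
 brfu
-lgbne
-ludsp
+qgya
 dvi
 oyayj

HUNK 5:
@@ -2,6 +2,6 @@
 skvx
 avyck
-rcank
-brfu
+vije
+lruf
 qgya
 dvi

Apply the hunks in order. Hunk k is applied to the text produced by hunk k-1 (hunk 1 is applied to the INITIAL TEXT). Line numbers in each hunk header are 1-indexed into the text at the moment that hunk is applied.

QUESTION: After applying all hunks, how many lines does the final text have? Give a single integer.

Hunk 1: at line 2 remove [bmufy,ryiwe] add [nve] -> 6 lines: zogs skvx pri nve dvi oyayj
Hunk 2: at line 1 remove [pri,nve] add [avyck,rcank,iam] -> 7 lines: zogs skvx avyck rcank iam dvi oyayj
Hunk 3: at line 4 remove [iam] add [brfu,lgbne,ludsp] -> 9 lines: zogs skvx avyck rcank brfu lgbne ludsp dvi oyayj
Hunk 4: at line 4 remove [lgbne,ludsp] add [qgya] -> 8 lines: zogs skvx avyck rcank brfu qgya dvi oyayj
Hunk 5: at line 2 remove [rcank,brfu] add [vije,lruf] -> 8 lines: zogs skvx avyck vije lruf qgya dvi oyayj
Final line count: 8

Answer: 8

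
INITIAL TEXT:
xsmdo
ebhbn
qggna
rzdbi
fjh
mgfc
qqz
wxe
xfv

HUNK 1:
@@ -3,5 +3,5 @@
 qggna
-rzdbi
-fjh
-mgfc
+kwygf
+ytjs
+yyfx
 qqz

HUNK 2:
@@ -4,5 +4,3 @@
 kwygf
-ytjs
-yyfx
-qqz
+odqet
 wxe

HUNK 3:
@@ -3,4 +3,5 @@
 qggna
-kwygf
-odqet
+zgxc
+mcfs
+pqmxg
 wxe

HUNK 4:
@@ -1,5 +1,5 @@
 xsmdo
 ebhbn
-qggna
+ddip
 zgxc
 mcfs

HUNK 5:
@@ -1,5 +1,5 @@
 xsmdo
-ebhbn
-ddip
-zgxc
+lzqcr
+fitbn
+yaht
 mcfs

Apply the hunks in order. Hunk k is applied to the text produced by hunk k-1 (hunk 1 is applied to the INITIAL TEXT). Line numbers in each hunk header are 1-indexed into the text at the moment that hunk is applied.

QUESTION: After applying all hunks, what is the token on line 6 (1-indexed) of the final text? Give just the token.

Hunk 1: at line 3 remove [rzdbi,fjh,mgfc] add [kwygf,ytjs,yyfx] -> 9 lines: xsmdo ebhbn qggna kwygf ytjs yyfx qqz wxe xfv
Hunk 2: at line 4 remove [ytjs,yyfx,qqz] add [odqet] -> 7 lines: xsmdo ebhbn qggna kwygf odqet wxe xfv
Hunk 3: at line 3 remove [kwygf,odqet] add [zgxc,mcfs,pqmxg] -> 8 lines: xsmdo ebhbn qggna zgxc mcfs pqmxg wxe xfv
Hunk 4: at line 1 remove [qggna] add [ddip] -> 8 lines: xsmdo ebhbn ddip zgxc mcfs pqmxg wxe xfv
Hunk 5: at line 1 remove [ebhbn,ddip,zgxc] add [lzqcr,fitbn,yaht] -> 8 lines: xsmdo lzqcr fitbn yaht mcfs pqmxg wxe xfv
Final line 6: pqmxg

Answer: pqmxg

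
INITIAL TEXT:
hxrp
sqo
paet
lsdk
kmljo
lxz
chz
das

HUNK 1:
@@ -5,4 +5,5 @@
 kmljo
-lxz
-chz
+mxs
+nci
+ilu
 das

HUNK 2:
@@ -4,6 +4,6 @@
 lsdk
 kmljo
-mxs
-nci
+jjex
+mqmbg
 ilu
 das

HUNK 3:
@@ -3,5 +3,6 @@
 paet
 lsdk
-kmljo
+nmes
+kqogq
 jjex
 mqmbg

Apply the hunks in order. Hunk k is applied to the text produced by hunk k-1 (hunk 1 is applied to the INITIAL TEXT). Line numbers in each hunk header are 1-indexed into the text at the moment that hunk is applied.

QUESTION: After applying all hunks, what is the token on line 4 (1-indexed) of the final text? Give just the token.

Answer: lsdk

Derivation:
Hunk 1: at line 5 remove [lxz,chz] add [mxs,nci,ilu] -> 9 lines: hxrp sqo paet lsdk kmljo mxs nci ilu das
Hunk 2: at line 4 remove [mxs,nci] add [jjex,mqmbg] -> 9 lines: hxrp sqo paet lsdk kmljo jjex mqmbg ilu das
Hunk 3: at line 3 remove [kmljo] add [nmes,kqogq] -> 10 lines: hxrp sqo paet lsdk nmes kqogq jjex mqmbg ilu das
Final line 4: lsdk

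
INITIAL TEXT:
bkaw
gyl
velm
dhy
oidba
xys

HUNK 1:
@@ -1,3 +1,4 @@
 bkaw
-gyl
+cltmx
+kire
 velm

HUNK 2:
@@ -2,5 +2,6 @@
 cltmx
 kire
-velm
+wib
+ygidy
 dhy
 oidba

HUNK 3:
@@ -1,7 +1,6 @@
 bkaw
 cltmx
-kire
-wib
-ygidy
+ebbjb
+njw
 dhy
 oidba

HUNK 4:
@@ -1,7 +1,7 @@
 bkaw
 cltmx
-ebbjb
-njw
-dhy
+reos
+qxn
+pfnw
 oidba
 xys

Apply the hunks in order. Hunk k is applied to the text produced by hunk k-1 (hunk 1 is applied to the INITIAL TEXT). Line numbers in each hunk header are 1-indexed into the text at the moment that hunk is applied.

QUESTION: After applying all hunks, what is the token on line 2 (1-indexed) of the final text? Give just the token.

Hunk 1: at line 1 remove [gyl] add [cltmx,kire] -> 7 lines: bkaw cltmx kire velm dhy oidba xys
Hunk 2: at line 2 remove [velm] add [wib,ygidy] -> 8 lines: bkaw cltmx kire wib ygidy dhy oidba xys
Hunk 3: at line 1 remove [kire,wib,ygidy] add [ebbjb,njw] -> 7 lines: bkaw cltmx ebbjb njw dhy oidba xys
Hunk 4: at line 1 remove [ebbjb,njw,dhy] add [reos,qxn,pfnw] -> 7 lines: bkaw cltmx reos qxn pfnw oidba xys
Final line 2: cltmx

Answer: cltmx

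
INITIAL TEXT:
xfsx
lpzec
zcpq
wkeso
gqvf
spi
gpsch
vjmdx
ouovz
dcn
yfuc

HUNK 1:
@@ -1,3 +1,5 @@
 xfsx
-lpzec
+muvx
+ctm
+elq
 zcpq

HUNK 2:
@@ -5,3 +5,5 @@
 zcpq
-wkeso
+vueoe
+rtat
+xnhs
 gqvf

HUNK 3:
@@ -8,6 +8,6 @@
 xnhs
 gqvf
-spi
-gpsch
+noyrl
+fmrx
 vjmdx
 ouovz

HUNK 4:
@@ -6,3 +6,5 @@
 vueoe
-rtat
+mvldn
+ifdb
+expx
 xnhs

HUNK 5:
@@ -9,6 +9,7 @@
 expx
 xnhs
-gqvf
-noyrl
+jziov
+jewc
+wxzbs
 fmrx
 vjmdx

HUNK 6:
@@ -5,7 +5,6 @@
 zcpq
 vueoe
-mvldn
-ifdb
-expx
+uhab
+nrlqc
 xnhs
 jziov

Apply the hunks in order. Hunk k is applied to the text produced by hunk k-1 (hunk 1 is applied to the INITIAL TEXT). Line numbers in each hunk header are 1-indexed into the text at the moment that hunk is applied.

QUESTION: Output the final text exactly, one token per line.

Hunk 1: at line 1 remove [lpzec] add [muvx,ctm,elq] -> 13 lines: xfsx muvx ctm elq zcpq wkeso gqvf spi gpsch vjmdx ouovz dcn yfuc
Hunk 2: at line 5 remove [wkeso] add [vueoe,rtat,xnhs] -> 15 lines: xfsx muvx ctm elq zcpq vueoe rtat xnhs gqvf spi gpsch vjmdx ouovz dcn yfuc
Hunk 3: at line 8 remove [spi,gpsch] add [noyrl,fmrx] -> 15 lines: xfsx muvx ctm elq zcpq vueoe rtat xnhs gqvf noyrl fmrx vjmdx ouovz dcn yfuc
Hunk 4: at line 6 remove [rtat] add [mvldn,ifdb,expx] -> 17 lines: xfsx muvx ctm elq zcpq vueoe mvldn ifdb expx xnhs gqvf noyrl fmrx vjmdx ouovz dcn yfuc
Hunk 5: at line 9 remove [gqvf,noyrl] add [jziov,jewc,wxzbs] -> 18 lines: xfsx muvx ctm elq zcpq vueoe mvldn ifdb expx xnhs jziov jewc wxzbs fmrx vjmdx ouovz dcn yfuc
Hunk 6: at line 5 remove [mvldn,ifdb,expx] add [uhab,nrlqc] -> 17 lines: xfsx muvx ctm elq zcpq vueoe uhab nrlqc xnhs jziov jewc wxzbs fmrx vjmdx ouovz dcn yfuc

Answer: xfsx
muvx
ctm
elq
zcpq
vueoe
uhab
nrlqc
xnhs
jziov
jewc
wxzbs
fmrx
vjmdx
ouovz
dcn
yfuc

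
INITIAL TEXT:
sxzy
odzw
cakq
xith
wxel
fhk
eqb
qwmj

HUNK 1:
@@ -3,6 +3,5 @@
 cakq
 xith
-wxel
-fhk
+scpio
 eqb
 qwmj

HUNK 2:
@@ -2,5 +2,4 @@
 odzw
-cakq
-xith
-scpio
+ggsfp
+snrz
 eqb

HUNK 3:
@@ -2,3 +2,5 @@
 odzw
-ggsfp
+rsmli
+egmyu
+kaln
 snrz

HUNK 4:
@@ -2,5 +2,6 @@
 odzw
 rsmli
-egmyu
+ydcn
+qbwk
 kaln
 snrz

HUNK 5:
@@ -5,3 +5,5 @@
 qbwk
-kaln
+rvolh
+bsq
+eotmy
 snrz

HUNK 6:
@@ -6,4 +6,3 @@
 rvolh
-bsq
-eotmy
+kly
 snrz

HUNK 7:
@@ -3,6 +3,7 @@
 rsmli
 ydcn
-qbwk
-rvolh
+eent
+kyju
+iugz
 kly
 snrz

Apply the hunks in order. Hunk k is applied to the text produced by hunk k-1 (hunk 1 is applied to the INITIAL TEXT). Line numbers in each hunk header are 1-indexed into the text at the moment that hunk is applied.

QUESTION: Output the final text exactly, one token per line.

Answer: sxzy
odzw
rsmli
ydcn
eent
kyju
iugz
kly
snrz
eqb
qwmj

Derivation:
Hunk 1: at line 3 remove [wxel,fhk] add [scpio] -> 7 lines: sxzy odzw cakq xith scpio eqb qwmj
Hunk 2: at line 2 remove [cakq,xith,scpio] add [ggsfp,snrz] -> 6 lines: sxzy odzw ggsfp snrz eqb qwmj
Hunk 3: at line 2 remove [ggsfp] add [rsmli,egmyu,kaln] -> 8 lines: sxzy odzw rsmli egmyu kaln snrz eqb qwmj
Hunk 4: at line 2 remove [egmyu] add [ydcn,qbwk] -> 9 lines: sxzy odzw rsmli ydcn qbwk kaln snrz eqb qwmj
Hunk 5: at line 5 remove [kaln] add [rvolh,bsq,eotmy] -> 11 lines: sxzy odzw rsmli ydcn qbwk rvolh bsq eotmy snrz eqb qwmj
Hunk 6: at line 6 remove [bsq,eotmy] add [kly] -> 10 lines: sxzy odzw rsmli ydcn qbwk rvolh kly snrz eqb qwmj
Hunk 7: at line 3 remove [qbwk,rvolh] add [eent,kyju,iugz] -> 11 lines: sxzy odzw rsmli ydcn eent kyju iugz kly snrz eqb qwmj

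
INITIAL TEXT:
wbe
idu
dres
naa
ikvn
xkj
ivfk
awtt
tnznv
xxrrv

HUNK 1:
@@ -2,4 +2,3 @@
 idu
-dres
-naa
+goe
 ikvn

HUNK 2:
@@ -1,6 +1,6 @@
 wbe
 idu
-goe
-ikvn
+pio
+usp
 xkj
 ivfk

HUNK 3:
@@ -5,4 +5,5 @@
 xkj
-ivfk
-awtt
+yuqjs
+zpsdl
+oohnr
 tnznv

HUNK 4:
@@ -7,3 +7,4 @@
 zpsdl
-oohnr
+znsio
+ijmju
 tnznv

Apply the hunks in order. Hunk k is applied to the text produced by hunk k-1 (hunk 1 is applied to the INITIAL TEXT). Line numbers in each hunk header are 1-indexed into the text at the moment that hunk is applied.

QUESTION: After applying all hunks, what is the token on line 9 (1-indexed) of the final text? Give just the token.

Hunk 1: at line 2 remove [dres,naa] add [goe] -> 9 lines: wbe idu goe ikvn xkj ivfk awtt tnznv xxrrv
Hunk 2: at line 1 remove [goe,ikvn] add [pio,usp] -> 9 lines: wbe idu pio usp xkj ivfk awtt tnznv xxrrv
Hunk 3: at line 5 remove [ivfk,awtt] add [yuqjs,zpsdl,oohnr] -> 10 lines: wbe idu pio usp xkj yuqjs zpsdl oohnr tnznv xxrrv
Hunk 4: at line 7 remove [oohnr] add [znsio,ijmju] -> 11 lines: wbe idu pio usp xkj yuqjs zpsdl znsio ijmju tnznv xxrrv
Final line 9: ijmju

Answer: ijmju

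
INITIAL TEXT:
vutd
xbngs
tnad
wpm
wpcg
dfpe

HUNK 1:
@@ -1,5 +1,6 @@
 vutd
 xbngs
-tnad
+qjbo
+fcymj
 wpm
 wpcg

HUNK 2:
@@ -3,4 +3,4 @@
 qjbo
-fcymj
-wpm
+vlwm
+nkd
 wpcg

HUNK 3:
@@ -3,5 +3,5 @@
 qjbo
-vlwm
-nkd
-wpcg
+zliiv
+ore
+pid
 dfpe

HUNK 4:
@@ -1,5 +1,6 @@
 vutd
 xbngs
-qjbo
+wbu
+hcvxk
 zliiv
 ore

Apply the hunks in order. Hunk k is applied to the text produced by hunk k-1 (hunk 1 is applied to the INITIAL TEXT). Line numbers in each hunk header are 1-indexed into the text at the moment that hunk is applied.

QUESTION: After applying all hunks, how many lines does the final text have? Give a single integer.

Hunk 1: at line 1 remove [tnad] add [qjbo,fcymj] -> 7 lines: vutd xbngs qjbo fcymj wpm wpcg dfpe
Hunk 2: at line 3 remove [fcymj,wpm] add [vlwm,nkd] -> 7 lines: vutd xbngs qjbo vlwm nkd wpcg dfpe
Hunk 3: at line 3 remove [vlwm,nkd,wpcg] add [zliiv,ore,pid] -> 7 lines: vutd xbngs qjbo zliiv ore pid dfpe
Hunk 4: at line 1 remove [qjbo] add [wbu,hcvxk] -> 8 lines: vutd xbngs wbu hcvxk zliiv ore pid dfpe
Final line count: 8

Answer: 8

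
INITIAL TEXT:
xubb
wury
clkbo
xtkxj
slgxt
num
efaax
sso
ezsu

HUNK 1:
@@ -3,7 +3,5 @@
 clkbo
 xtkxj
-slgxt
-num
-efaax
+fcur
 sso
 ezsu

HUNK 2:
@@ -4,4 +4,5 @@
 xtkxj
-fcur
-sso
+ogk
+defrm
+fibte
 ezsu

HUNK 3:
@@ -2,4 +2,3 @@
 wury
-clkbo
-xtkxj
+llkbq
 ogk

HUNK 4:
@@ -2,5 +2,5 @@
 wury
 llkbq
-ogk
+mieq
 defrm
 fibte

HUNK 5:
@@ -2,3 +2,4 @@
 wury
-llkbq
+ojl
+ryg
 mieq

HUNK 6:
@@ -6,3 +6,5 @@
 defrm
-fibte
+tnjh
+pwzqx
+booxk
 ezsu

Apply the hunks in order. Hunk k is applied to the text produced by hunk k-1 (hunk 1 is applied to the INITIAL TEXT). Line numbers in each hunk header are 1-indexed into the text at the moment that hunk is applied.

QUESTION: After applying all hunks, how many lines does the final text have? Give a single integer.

Answer: 10

Derivation:
Hunk 1: at line 3 remove [slgxt,num,efaax] add [fcur] -> 7 lines: xubb wury clkbo xtkxj fcur sso ezsu
Hunk 2: at line 4 remove [fcur,sso] add [ogk,defrm,fibte] -> 8 lines: xubb wury clkbo xtkxj ogk defrm fibte ezsu
Hunk 3: at line 2 remove [clkbo,xtkxj] add [llkbq] -> 7 lines: xubb wury llkbq ogk defrm fibte ezsu
Hunk 4: at line 2 remove [ogk] add [mieq] -> 7 lines: xubb wury llkbq mieq defrm fibte ezsu
Hunk 5: at line 2 remove [llkbq] add [ojl,ryg] -> 8 lines: xubb wury ojl ryg mieq defrm fibte ezsu
Hunk 6: at line 6 remove [fibte] add [tnjh,pwzqx,booxk] -> 10 lines: xubb wury ojl ryg mieq defrm tnjh pwzqx booxk ezsu
Final line count: 10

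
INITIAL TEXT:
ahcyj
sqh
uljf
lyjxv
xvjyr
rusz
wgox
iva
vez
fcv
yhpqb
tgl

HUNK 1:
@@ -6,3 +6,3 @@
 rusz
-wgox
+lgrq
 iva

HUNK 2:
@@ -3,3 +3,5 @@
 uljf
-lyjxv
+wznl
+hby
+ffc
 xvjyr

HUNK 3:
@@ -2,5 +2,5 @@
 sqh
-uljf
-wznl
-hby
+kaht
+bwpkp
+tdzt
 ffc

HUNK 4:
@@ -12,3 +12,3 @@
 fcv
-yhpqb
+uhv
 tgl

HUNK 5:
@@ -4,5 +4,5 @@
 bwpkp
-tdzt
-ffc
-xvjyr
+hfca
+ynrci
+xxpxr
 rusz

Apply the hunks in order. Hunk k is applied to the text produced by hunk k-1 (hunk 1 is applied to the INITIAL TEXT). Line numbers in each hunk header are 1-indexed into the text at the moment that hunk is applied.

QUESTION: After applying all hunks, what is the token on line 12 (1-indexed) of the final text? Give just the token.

Answer: fcv

Derivation:
Hunk 1: at line 6 remove [wgox] add [lgrq] -> 12 lines: ahcyj sqh uljf lyjxv xvjyr rusz lgrq iva vez fcv yhpqb tgl
Hunk 2: at line 3 remove [lyjxv] add [wznl,hby,ffc] -> 14 lines: ahcyj sqh uljf wznl hby ffc xvjyr rusz lgrq iva vez fcv yhpqb tgl
Hunk 3: at line 2 remove [uljf,wznl,hby] add [kaht,bwpkp,tdzt] -> 14 lines: ahcyj sqh kaht bwpkp tdzt ffc xvjyr rusz lgrq iva vez fcv yhpqb tgl
Hunk 4: at line 12 remove [yhpqb] add [uhv] -> 14 lines: ahcyj sqh kaht bwpkp tdzt ffc xvjyr rusz lgrq iva vez fcv uhv tgl
Hunk 5: at line 4 remove [tdzt,ffc,xvjyr] add [hfca,ynrci,xxpxr] -> 14 lines: ahcyj sqh kaht bwpkp hfca ynrci xxpxr rusz lgrq iva vez fcv uhv tgl
Final line 12: fcv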